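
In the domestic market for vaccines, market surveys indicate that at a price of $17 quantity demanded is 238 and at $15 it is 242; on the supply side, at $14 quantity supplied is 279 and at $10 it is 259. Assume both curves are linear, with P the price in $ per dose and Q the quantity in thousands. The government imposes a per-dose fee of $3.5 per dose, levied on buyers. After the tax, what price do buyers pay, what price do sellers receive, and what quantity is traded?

Buyers pay $11.5; sellers receive $8; quantity = 249.

Demand slope: (242 − 238)/(15 − 17) = -2, so Qd = 272 − 2P.
Supply slope: (259 − 279)/(10 − 14) = 5, so Qs = 5P + 209.
Before the tax: set 272 − 2P = 5P + 209 → P* = $9, Q* = 254.
With the tax collected from buyers, demand (in seller-price terms) shifts: Qd = 272 − 2(P + 3.5).
Solving gives Q = 249 with buyers paying $11.5 and sellers receiving $8 (the $3.5 wedge).
The less price-elastic side of the market bears the larger share of a per-unit tax.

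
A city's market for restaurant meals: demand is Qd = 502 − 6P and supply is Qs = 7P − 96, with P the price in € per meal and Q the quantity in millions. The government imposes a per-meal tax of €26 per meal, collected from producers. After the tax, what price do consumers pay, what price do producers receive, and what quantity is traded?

Consumers pay €60; producers receive €34; quantity = 142.

Before the tax: set 502 − 6P = 7P − 96 → P* = €46, Q* = 226.
With the tax collected from producers, supply shifts: Qs = 7(P − 26) − 96.
New equilibrium: consumers pay €60, producers receive €34, Q = 142. (Wedge: Pb − Ps = 26.)
The less price-elastic side of the market bears the larger share of a per-unit tax.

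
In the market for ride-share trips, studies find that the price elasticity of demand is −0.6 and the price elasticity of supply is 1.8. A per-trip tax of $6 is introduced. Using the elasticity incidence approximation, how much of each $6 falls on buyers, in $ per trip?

Buyers bear ≈ $4.5 per trip.

Incidence ratio: buyers' share ≈ εs / (εs + |εd|) = 1.8 / (1.8 + 0.6) = 0.75.
So buyers bear ≈ 0.75 × $6 = $4.5; producers bear $1.5.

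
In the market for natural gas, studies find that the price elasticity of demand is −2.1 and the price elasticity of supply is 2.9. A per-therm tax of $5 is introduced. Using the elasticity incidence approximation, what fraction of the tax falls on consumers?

Incidence ratio: consumers' share ≈ εs / (εs + |εd|) = 2.9 / (2.9 + 2.1) = 0.58.
Supply is the more elastic side, so consumers bear the larger share.

Consumers' share ≈ 0.58.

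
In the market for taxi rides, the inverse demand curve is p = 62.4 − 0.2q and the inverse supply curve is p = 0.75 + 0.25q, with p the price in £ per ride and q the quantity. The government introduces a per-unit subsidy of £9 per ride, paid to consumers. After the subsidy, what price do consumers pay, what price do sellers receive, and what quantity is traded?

Consumers pay £31; sellers receive £40; quantity = 157.

Rewrite in direct form: qd = 312 − 5p and qs = 4p − 3.
Before the subsidy: set 312 − 5p = 4p − 3 → p* = £35, q* = 137.
With a per-unit subsidy paid to consumers, each effectively pays p − 9, so demand becomes qd = 312 − 5(p − 9).
New equilibrium: consumers pay £31, sellers receive £40, q = 157. (Wedge: pb − ps = −9.)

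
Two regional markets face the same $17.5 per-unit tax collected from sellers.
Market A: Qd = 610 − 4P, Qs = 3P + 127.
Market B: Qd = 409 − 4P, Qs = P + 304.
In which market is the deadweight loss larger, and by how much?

Market A, by $140.

Market A: pre-tax P* = $69, Q* = 334; post-tax Q = 304; deadweight loss = $262.5.
Market B: pre-tax P* = $21, Q* = 325; post-tax Q = 311; deadweight loss = $122.5.
Difference: $262.5 vs $122.5 → market A is larger by $140.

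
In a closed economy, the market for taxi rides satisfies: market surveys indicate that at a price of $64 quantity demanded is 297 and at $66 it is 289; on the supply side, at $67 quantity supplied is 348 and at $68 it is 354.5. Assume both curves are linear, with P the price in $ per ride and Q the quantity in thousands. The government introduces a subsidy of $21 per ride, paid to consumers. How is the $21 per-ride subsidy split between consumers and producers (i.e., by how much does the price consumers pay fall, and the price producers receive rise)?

Demand slope: (289 − 297)/(66 − 64) = -4, so Qd = 553 − 4P.
Supply slope: (354.5 − 348)/(68 − 67) = 6.5, so Qs = 6.5P − 87.5.
Before the subsidy: set 553 − 4P = 6.5P − 87.5 → P* = $61, Q* = 309.
With a per-unit subsidy paid to consumers, each effectively pays P − 21, so demand becomes Qd = 553 − 4(P − 21).
New equilibrium: consumers pay $48, producers receive $69, Q = 361. (Wedge: Pb − Ps = −21.)
Gain to consumers: $13; to producers: $8. (They sum to $21.)

Consumers gain $13 per ride; producers gain $8 per ride.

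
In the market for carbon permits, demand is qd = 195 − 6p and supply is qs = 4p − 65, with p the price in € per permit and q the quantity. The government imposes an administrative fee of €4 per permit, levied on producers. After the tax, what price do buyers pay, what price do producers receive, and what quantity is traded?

Buyers pay €27.6; producers receive €23.6; quantity = 29.4.

Without the tax, 195 − 6p = 4p − 65 gives 10p = 260, so p* = €26 and q* = 39.
With the tax collected from producers, supply shifts: qs = 4(p − 4) − 65.
New equilibrium: buyers pay €27.6, producers receive €23.6, q = 29.4. (Wedge: pb − ps = 4.)
The less price-elastic side of the market bears the larger share of a per-unit tax.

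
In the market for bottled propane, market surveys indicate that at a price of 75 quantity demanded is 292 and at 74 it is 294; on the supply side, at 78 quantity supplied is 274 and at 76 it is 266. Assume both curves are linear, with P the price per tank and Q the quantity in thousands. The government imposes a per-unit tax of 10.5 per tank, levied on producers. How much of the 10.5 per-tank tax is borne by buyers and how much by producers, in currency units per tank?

Demand slope: (294 − 292)/(74 − 75) = -2, so Qd = 442 − 2P.
Supply slope: (266 − 274)/(76 − 78) = 4, so Qs = 4P − 38.
Before the tax: set 442 − 2P = 4P − 38 → P* = 80, Q* = 282.
With the tax collected from producers, supply shifts: Qs = 4(P − 10.5) − 38.
Solving gives Q = 268 with buyers paying 87 and producers receiving 76.5 (the 10.5 wedge).
Burden on buyers: 7; on producers: 3.5. (They sum to 10.5.)

Buyers bear 7 per tank; producers bear 3.5 per tank.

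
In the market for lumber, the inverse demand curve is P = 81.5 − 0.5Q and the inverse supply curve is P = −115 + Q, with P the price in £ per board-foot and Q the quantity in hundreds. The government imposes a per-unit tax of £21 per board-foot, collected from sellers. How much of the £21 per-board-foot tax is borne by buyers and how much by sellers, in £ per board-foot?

Buyers bear £7 per board-foot; sellers bear £14 per board-foot.

Rewrite in direct form: Qd = 163 − 2P and Qs = P + 115.
Without the tax, 163 − 2P = P + 115 gives 3P = 48, so P* = £16 and Q* = 131.
With the tax collected from sellers, supply shifts: Qs = (P − 21) + 115.
New equilibrium: buyers pay £23, sellers receive £2, Q = 117. (Wedge: Pb − Ps = 21.)
Burden on buyers: £7; on sellers: £14. (They sum to £21.)
The less price-elastic side of the market bears the larger share of a per-unit tax.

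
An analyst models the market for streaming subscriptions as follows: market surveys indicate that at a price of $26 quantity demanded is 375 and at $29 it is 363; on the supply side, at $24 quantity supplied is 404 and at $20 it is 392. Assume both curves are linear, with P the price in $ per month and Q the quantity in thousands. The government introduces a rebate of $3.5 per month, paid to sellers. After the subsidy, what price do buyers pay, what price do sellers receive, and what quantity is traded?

Demand slope: (363 − 375)/(29 − 26) = -4, so Qd = 479 − 4P.
Supply slope: (392 − 404)/(20 − 24) = 3, so Qs = 3P + 332.
Before the subsidy: set 479 − 4P = 3P + 332 → P* = $21, Q* = 395.
With a per-unit subsidy paid to sellers, each receives P + 3.5 per unit sold, so supply becomes Qs = 3(P + 3.5) + 332.
Solving gives Q = 401 with buyers paying $19.5 and sellers receiving $23 (the $3.5 wedge).

Buyers pay $19.5; sellers receive $23; quantity = 401.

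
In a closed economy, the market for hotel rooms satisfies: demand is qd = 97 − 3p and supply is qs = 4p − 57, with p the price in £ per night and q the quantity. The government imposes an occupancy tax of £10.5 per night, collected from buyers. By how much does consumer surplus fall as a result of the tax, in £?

Before the tax: set 97 − 3p = 4p − 57 → p* = £22, q* = 31.
With the tax collected from buyers, demand (in seller-price terms) shifts: qd = 97 − 3(p + 10.5).
New equilibrium: buyers pay £28, suppliers receive £17.5, q = 13. (Wedge: pb − ps = 10.5.)
ΔCS is the trapezoid between Q = 13 and Q = 31 of height £6: ½ · (31 + 13) · 6 = £132.

Consumer surplus falls by £132.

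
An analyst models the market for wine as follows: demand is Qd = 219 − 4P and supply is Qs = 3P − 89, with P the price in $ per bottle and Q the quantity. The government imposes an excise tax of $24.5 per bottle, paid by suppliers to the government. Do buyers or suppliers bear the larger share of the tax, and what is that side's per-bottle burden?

Suppliers bear the larger share: $14 per bottle.

Without the tax, 219 − 4P = 3P − 89 gives 7P = 308, so P* = $44 and Q* = 43.
With the tax collected from suppliers, supply shifts: Qs = 3(P − 24.5) − 89.
Solving gives Q = 1 with buyers paying $54.5 and suppliers receiving $30 (the $24.5 wedge).
Per-bottle burden: buyers $10.5, suppliers $14.
Suppliers take the larger share because supply is less price-elastic here (demand slope 4 vs supply slope 3).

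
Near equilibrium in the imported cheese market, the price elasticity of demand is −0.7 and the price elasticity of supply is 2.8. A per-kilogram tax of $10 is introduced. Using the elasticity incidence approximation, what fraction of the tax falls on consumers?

Incidence ratio: consumers' share ≈ εs / (εs + |εd|) = 2.8 / (2.8 + 0.7) = 0.8.
Supply is the more elastic side, so consumers bear the larger share.

Consumers' share ≈ 0.8.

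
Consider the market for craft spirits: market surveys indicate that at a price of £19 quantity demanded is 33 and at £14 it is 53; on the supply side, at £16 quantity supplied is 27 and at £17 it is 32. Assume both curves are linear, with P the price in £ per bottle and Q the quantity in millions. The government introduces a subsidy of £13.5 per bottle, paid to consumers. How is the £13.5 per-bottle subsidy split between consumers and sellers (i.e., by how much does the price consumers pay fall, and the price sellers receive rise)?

Consumers gain £7.5 per bottle; sellers gain £6 per bottle.

Demand slope: (53 − 33)/(14 − 19) = -4, so Qd = 109 − 4P.
Supply slope: (32 − 27)/(17 − 16) = 5, so Qs = 5P − 53.
Before the subsidy: set 109 − 4P = 5P − 53 → P* = £18, Q* = 37.
With a per-unit subsidy paid to consumers, each effectively pays P − 13.5, so demand becomes Qd = 109 − 4(P − 13.5).
New equilibrium: consumers pay £10.5, sellers receive £24, Q = 67. (Wedge: Pb − Ps = −13.5.)
Gain to consumers: £7.5; to sellers: £6. (They sum to £13.5.)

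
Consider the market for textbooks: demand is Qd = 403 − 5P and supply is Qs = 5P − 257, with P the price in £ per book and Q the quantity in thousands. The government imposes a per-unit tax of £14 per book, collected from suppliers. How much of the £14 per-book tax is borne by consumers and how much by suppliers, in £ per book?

Before the tax: set 403 − 5P = 5P − 257 → P* = £66, Q* = 73.
With the tax collected from suppliers, supply shifts: Qs = 5(P − 14) − 257.
Solving gives Q = 38 with consumers paying £73 and suppliers receiving £59 (the £14 wedge).
Burden on consumers: £7; on suppliers: £7. (They sum to £14.)
The less price-elastic side of the market bears the larger share of a per-unit tax.

Consumers bear £7 per book; suppliers bear £7 per book.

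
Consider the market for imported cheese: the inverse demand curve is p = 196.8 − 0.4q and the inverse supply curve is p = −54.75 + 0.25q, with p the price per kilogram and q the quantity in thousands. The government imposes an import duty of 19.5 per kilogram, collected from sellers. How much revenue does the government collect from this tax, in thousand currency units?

Tax revenue = 6961.5 thousand.

Inverting to q(p) form: qd = 492 − 2.5p; qs = 4p + 219.
Without the tax, 492 − 2.5p = 4p + 219 gives 6.5p = 273, so p* = 42 and q* = 387.
With the tax collected from sellers, supply shifts: qs = 4(p − 19.5) + 219.
Solving gives q = 357 with consumers paying 54 and sellers receiving 34.5 (the 19.5 wedge).
Revenue = t · Q = 19.5 · 357 = 6961.5.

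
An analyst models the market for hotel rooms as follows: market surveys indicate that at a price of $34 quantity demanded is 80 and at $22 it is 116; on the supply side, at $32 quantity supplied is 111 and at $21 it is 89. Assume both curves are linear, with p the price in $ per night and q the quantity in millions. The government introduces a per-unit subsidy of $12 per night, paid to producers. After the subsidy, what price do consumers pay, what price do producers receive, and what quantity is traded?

Demand slope: (116 − 80)/(22 − 34) = -3, so qd = 182 − 3p.
Supply slope: (89 − 111)/(21 − 32) = 2, so qs = 2p + 47.
Before the subsidy: set 182 − 3p = 2p + 47 → p* = $27, q* = 101.
With a per-unit subsidy paid to producers, each receives p + 12 per unit sold, so supply becomes qs = 2(p + 12) + 47.
New equilibrium: consumers pay $22.2, producers receive $34.2, q = 115.4. (Wedge: pb − ps = −12.)

Consumers pay $22.2; producers receive $34.2; quantity = 115.4.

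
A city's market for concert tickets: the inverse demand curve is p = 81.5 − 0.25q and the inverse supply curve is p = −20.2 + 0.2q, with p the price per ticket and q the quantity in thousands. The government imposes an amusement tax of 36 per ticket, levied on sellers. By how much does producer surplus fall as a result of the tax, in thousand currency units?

Producer surplus falls by 2976 thousand.

Rewrite in direct form: qd = 326 − 4p and qs = 5p + 101.
Before the tax: set 326 − 4p = 5p + 101 → p* = 25, q* = 226.
With the tax collected from sellers, supply shifts: qs = 5(p − 36) + 101.
Solving gives q = 146 with consumers paying 45 and sellers receiving 9 (the 36 wedge).
ΔPS is the trapezoid between Q = 146 and Q = 226 of height 16: ½ · (226 + 146) · 16 = 2976.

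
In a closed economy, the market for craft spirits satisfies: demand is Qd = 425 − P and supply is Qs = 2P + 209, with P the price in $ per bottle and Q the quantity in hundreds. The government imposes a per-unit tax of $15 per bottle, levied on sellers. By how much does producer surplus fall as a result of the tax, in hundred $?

Before the tax: set 425 − P = 2P + 209 → P* = $72, Q* = 353.
With the tax collected from sellers, supply shifts: Qs = 2(P − 15) + 209.
Solving gives Q = 343 with consumers paying $82 and sellers receiving $67 (the $15 wedge).
ΔPS is the trapezoid between Q = 343 and Q = 353 of height $5: ½ · (353 + 343) · 5 = $1740.

Producer surplus falls by $1740 hundred.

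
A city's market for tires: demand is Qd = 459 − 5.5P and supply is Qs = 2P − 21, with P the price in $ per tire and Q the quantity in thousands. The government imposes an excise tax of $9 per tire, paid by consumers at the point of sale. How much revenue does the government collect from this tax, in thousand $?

Tax revenue = $844.2 thousand.

Before the tax: set 459 − 5.5P = 2P − 21 → P* = $64, Q* = 107.
With the tax collected from consumers, demand (in seller-price terms) shifts: Qd = 459 − 5.5(P + 9).
New equilibrium: consumers pay $66.4, producers receive $57.4, Q = 93.8. (Wedge: Pb − Ps = 9.)
Revenue = t · Q = 9 · 93.8 = $844.2.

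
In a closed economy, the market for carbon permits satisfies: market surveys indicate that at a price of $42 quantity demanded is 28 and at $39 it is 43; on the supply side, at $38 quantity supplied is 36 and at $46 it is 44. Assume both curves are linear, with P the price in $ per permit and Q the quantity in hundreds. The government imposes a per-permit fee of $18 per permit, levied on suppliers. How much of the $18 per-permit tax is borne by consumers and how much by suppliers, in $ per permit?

Consumers bear $3 per permit; suppliers bear $15 per permit.

Demand slope: (43 − 28)/(39 − 42) = -5, so Qd = 238 − 5P.
Supply slope: (44 − 36)/(46 − 38) = 1, so Qs = P − 2.
Without the tax, 238 − 5P = P − 2 gives 6P = 240, so P* = $40 and Q* = 38.
With the tax collected from suppliers, supply shifts: Qs = (P − 18) − 2.
New equilibrium: consumers pay $43, suppliers receive $25, Q = 23. (Wedge: Pb − Ps = 18.)
Burden on consumers: $3; on suppliers: $15. (They sum to $18.)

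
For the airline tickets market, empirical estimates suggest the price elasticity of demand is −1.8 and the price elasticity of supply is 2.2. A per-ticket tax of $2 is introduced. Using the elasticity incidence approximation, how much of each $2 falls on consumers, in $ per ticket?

Consumers bear ≈ $1.1 per ticket.

Incidence ratio: consumers' share ≈ εs / (εs + |εd|) = 2.2 / (2.2 + 1.8) = 0.55.
So consumers bear ≈ 0.55 × $2 = $1.1; producers bear $0.9.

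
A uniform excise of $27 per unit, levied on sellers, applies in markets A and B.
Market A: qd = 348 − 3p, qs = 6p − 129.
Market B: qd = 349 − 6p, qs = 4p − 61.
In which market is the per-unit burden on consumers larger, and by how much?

Market A, by $7.2.

Market A: pre-tax p* = $53, q* = 189; post-tax q = 135; per-unit burden on consumers = $18.
Market B: pre-tax p* = $41, q* = 103; post-tax q = 38.2; per-unit burden on consumers = $10.8.
Difference: $18 vs $10.8 → market A is larger by $7.2.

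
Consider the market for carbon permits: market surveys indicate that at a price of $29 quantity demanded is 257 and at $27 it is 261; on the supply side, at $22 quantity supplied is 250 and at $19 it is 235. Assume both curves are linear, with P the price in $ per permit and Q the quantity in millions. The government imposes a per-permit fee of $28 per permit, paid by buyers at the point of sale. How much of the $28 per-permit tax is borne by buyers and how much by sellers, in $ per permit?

Buyers bear $20 per permit; sellers bear $8 per permit.

Demand slope: (261 − 257)/(27 − 29) = -2, so Qd = 315 − 2P.
Supply slope: (235 − 250)/(19 − 22) = 5, so Qs = 5P + 140.
Without the tax, 315 − 2P = 5P + 140 gives 7P = 175, so P* = $25 and Q* = 265.
With the tax collected from buyers, demand (in seller-price terms) shifts: Qd = 315 − 2(P + 28).
New equilibrium: buyers pay $45, sellers receive $17, Q = 225. (Wedge: Pb − Ps = 28.)
Burden on buyers: $20; on sellers: $8. (They sum to $28.)
The less price-elastic side of the market bears the larger share of a per-unit tax.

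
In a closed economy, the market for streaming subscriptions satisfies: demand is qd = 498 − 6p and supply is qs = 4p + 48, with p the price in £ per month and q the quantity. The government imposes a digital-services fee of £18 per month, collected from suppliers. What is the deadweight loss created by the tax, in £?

Deadweight loss = £388.8.

Before the tax: set 498 − 6p = 4p + 48 → p* = £45, q* = 228.
With the tax collected from suppliers, supply shifts: qs = 4(p − 18) + 48.
New equilibrium: buyers pay £52.2, suppliers receive £34.2, q = 184.8. (Wedge: pb − ps = 18.)
Quantity falls by |ΔQ| = |228 − 184.8| = 43.2.
DWL = ½ · t · |ΔQ| = ½ · 18 · 43.2 = £388.8.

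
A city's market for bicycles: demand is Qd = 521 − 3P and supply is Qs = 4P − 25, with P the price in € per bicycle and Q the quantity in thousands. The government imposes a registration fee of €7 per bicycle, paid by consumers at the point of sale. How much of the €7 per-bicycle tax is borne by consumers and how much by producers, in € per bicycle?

Consumers bear €4 per bicycle; producers bear €3 per bicycle.

Without the tax, 521 − 3P = 4P − 25 gives 7P = 546, so P* = €78 and Q* = 287.
With the tax collected from consumers, demand (in seller-price terms) shifts: Qd = 521 − 3(P + 7).
Solving gives Q = 275 with consumers paying €82 and producers receiving €75 (the €7 wedge).
Burden on consumers: €4; on producers: €3. (They sum to €7.)
The less price-elastic side of the market bears the larger share of a per-unit tax.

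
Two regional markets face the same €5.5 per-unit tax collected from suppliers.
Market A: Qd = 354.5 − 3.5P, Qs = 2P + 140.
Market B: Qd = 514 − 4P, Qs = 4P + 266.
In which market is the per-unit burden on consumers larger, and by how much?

Market B, by €0.75.

Market A: pre-tax P* = €39, Q* = 218; post-tax Q = 211; per-unit burden on consumers = €2.
Market B: pre-tax P* = €31, Q* = 390; post-tax Q = 379; per-unit burden on consumers = €2.75.
Difference: €2 vs €2.75 → market B is larger by €0.75.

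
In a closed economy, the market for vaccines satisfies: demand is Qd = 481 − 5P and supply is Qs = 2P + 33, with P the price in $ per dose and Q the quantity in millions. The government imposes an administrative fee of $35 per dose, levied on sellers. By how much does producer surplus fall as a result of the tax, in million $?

Before the tax: set 481 − 5P = 2P + 33 → P* = $64, Q* = 161.
With the tax collected from sellers, supply shifts: Qs = 2(P − 35) + 33.
Solving gives Q = 111 with buyers paying $74 and sellers receiving $39 (the $35 wedge).
ΔPS is the trapezoid between Q = 111 and Q = 161 of height $25: ½ · (161 + 111) · 25 = $3400.

Producer surplus falls by $3400 million.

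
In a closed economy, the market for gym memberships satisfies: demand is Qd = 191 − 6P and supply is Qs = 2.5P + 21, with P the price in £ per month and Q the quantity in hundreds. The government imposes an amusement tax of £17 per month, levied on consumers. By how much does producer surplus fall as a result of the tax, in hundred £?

Producer surplus falls by £672 hundred.

Without the tax, 191 − 6P = 2.5P + 21 gives 8.5P = 170, so P* = £20 and Q* = 71.
With the tax collected from consumers, demand (in seller-price terms) shifts: Qd = 191 − 6(P + 17).
New equilibrium: consumers pay £25, sellers receive £8, Q = 41. (Wedge: Pb − Ps = 17.)
ΔPS is the trapezoid between Q = 41 and Q = 71 of height £12: ½ · (71 + 41) · 12 = £672.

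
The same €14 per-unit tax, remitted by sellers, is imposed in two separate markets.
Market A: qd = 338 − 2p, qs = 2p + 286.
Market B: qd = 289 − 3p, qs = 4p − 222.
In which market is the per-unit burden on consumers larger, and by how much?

Market B, by €1.

Market A: pre-tax p* = €13, q* = 312; post-tax q = 298; per-unit burden on consumers = €7.
Market B: pre-tax p* = €73, q* = 70; post-tax q = 46; per-unit burden on consumers = €8.
Difference: €7 vs €8 → market B is larger by €1.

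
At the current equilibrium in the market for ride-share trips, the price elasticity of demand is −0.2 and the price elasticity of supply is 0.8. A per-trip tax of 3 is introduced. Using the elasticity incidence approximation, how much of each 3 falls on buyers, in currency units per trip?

Incidence ratio: buyers' share ≈ εs / (εs + |εd|) = 0.8 / (0.8 + 0.2) = 0.8.
So buyers bear ≈ 0.8 × 3 = 2.4; producers bear 0.6.

Buyers bear ≈ 2.4 per trip.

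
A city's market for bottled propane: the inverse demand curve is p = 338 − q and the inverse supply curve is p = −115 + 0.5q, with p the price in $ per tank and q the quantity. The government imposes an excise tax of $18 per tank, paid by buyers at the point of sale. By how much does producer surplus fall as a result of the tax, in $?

Rewrite in direct form: qd = 338 − p and qs = 2p + 230.
Without the tax, 338 − p = 2p + 230 gives 3p = 108, so p* = $36 and q* = 302.
With the tax collected from buyers, demand (in seller-price terms) shifts: qd = 338 − (p + 18).
New equilibrium: buyers pay $48, suppliers receive $30, q = 290. (Wedge: pb − ps = 18.)
ΔPS is the trapezoid between Q = 290 and Q = 302 of height $6: ½ · (302 + 290) · 6 = $1776.

Producer surplus falls by $1776.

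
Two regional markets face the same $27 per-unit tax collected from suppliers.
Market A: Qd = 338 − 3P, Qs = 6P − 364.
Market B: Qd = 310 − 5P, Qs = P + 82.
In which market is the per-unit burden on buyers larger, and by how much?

Market A, by $13.5.

Market A: pre-tax P* = $78, Q* = 104; post-tax Q = 50; per-unit burden on buyers = $18.
Market B: pre-tax P* = $38, Q* = 120; post-tax Q = 97.5; per-unit burden on buyers = $4.5.
Difference: $18 vs $4.5 → market A is larger by $13.5.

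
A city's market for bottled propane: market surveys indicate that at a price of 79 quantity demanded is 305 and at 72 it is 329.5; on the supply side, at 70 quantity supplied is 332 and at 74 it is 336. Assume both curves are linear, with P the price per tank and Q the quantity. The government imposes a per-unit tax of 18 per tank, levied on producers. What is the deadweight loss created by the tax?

Demand slope: (329.5 − 305)/(72 − 79) = -3.5, so Qd = 581.5 − 3.5P.
Supply slope: (336 − 332)/(74 − 70) = 1, so Qs = P + 262.
Without the tax, 581.5 − 3.5P = P + 262 gives 4.5P = 319.5, so P* = 71 and Q* = 333.
With the tax collected from producers, supply shifts: Qs = (P − 18) + 262.
New equilibrium: buyers pay 75, producers receive 57, Q = 319. (Wedge: Pb − Ps = 18.)
Quantity falls by |ΔQ| = |333 − 319| = 14.
DWL = ½ · t · |ΔQ| = ½ · 18 · 14 = 126.

Deadweight loss = 126.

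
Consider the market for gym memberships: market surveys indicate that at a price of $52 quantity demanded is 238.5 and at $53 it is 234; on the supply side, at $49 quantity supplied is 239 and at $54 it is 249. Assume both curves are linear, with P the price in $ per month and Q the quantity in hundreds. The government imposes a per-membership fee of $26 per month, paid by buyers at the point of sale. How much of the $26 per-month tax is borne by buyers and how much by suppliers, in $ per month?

Demand slope: (234 − 238.5)/(53 − 52) = -4.5, so Qd = 472.5 − 4.5P.
Supply slope: (249 − 239)/(54 − 49) = 2, so Qs = 2P + 141.
Without the tax, 472.5 − 4.5P = 2P + 141 gives 6.5P = 331.5, so P* = $51 and Q* = 243.
With the tax collected from buyers, demand (in seller-price terms) shifts: Qd = 472.5 − 4.5(P + 26).
Solving gives Q = 207 with buyers paying $59 and suppliers receiving $33 (the $26 wedge).
Burden on buyers: $8; on suppliers: $18. (They sum to $26.)
The less price-elastic side of the market bears the larger share of a per-unit tax.

Buyers bear $8 per month; suppliers bear $18 per month.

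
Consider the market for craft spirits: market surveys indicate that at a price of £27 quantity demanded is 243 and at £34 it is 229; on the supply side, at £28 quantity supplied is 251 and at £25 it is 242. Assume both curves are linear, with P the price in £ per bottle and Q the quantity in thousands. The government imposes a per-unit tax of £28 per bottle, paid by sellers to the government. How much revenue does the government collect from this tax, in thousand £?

Tax revenue = £5919.2 thousand.

Demand slope: (229 − 243)/(34 − 27) = -2, so Qd = 297 − 2P.
Supply slope: (242 − 251)/(25 − 28) = 3, so Qs = 3P + 167.
Without the tax, 297 − 2P = 3P + 167 gives 5P = 130, so P* = £26 and Q* = 245.
With the tax collected from sellers, supply shifts: Qs = 3(P − 28) + 167.
New equilibrium: consumers pay £42.8, sellers receive £14.8, Q = 211.4. (Wedge: Pb − Ps = 28.)
Revenue = t · Q = 28 · 211.4 = £5919.2.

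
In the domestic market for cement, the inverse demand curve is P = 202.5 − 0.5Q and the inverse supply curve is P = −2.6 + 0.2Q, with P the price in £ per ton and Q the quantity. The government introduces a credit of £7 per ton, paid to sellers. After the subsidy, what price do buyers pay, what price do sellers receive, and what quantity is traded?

Buyers pay £51; sellers receive £58; quantity = 303.

Rewrite in direct form: Qd = 405 − 2P and Qs = 5P + 13.
Without the subsidy, 405 − 2P = 5P + 13 gives 7P = 392, so P* = £56 and Q* = 293.
With a per-unit subsidy paid to sellers, each receives P + 7 per unit sold, so supply becomes Qs = 5(P + 7) + 13.
Solving gives Q = 303 with buyers paying £51 and sellers receiving £58 (the £7 wedge).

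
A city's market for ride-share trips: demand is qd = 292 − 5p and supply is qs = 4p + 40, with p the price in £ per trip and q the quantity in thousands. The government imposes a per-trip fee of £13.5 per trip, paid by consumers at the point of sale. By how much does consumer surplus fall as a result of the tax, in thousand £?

Without the tax, 292 − 5p = 4p + 40 gives 9p = 252, so p* = £28 and q* = 152.
With the tax collected from consumers, demand (in seller-price terms) shifts: qd = 292 − 5(p + 13.5).
New equilibrium: consumers pay £34, suppliers receive £20.5, q = 122. (Wedge: pb − ps = 13.5.)
ΔCS is the trapezoid between Q = 122 and Q = 152 of height £6: ½ · (152 + 122) · 6 = £822.

Consumer surplus falls by £822 thousand.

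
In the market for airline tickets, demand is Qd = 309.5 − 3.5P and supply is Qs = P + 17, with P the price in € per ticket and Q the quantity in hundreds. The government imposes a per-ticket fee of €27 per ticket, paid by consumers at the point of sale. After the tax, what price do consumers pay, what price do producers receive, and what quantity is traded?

Consumers pay €71; producers receive €44; quantity = 61.

Before the tax: set 309.5 − 3.5P = P + 17 → P* = €65, Q* = 82.
With the tax collected from consumers, demand (in seller-price terms) shifts: Qd = 309.5 − 3.5(P + 27).
Solving gives Q = 61 with consumers paying €71 and producers receiving €44 (the €27 wedge).
The less price-elastic side of the market bears the larger share of a per-unit tax.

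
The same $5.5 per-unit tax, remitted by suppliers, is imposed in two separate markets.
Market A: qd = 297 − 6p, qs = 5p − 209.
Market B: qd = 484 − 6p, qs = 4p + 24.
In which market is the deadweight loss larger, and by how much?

Market A, by $4.95.

Market A: pre-tax p* = $46, q* = 21; post-tax q = 6; deadweight loss = $41.25.
Market B: pre-tax p* = $46, q* = 208; post-tax q = 194.8; deadweight loss = $36.3.
Difference: $41.25 vs $36.3 → market A is larger by $4.95.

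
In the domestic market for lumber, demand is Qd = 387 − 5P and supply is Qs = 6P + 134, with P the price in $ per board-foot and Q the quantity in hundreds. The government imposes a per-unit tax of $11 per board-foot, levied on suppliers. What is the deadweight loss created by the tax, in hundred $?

Deadweight loss = $165 hundred.

Without the tax, 387 − 5P = 6P + 134 gives 11P = 253, so P* = $23 and Q* = 272.
With the tax collected from suppliers, supply shifts: Qs = 6(P − 11) + 134.
Solving gives Q = 242 with consumers paying $29 and suppliers receiving $18 (the $11 wedge).
Quantity falls by |ΔQ| = |272 − 242| = 30.
DWL = ½ · t · |ΔQ| = ½ · 11 · 30 = $165.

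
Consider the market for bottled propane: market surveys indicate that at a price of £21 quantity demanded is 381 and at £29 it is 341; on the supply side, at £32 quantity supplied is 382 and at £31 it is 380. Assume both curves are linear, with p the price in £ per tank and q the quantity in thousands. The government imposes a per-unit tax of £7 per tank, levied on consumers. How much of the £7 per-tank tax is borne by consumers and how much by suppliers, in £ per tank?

Consumers bear £2 per tank; suppliers bear £5 per tank.

Demand slope: (341 − 381)/(29 − 21) = -5, so qd = 486 − 5p.
Supply slope: (380 − 382)/(31 − 32) = 2, so qs = 2p + 318.
Before the tax: set 486 − 5p = 2p + 318 → p* = £24, q* = 366.
With the tax collected from consumers, demand (in seller-price terms) shifts: qd = 486 − 5(p + 7).
New equilibrium: consumers pay £26, suppliers receive £19, q = 356. (Wedge: pb − ps = 7.)
Burden on consumers: £2; on suppliers: £5. (They sum to £7.)
The less price-elastic side of the market bears the larger share of a per-unit tax.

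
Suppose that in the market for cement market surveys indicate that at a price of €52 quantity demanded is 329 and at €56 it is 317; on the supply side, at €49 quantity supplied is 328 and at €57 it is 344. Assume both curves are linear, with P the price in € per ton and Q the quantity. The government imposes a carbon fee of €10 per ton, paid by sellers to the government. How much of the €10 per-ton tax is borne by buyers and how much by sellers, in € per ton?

Demand slope: (317 − 329)/(56 − 52) = -3, so Qd = 485 − 3P.
Supply slope: (344 − 328)/(57 − 49) = 2, so Qs = 2P + 230.
Before the tax: set 485 − 3P = 2P + 230 → P* = €51, Q* = 332.
With the tax collected from sellers, supply shifts: Qs = 2(P − 10) + 230.
New equilibrium: buyers pay €55, sellers receive €45, Q = 320. (Wedge: Pb − Ps = 10.)
Burden on buyers: €4; on sellers: €6. (They sum to €10.)
The less price-elastic side of the market bears the larger share of a per-unit tax.

Buyers bear €4 per ton; sellers bear €6 per ton.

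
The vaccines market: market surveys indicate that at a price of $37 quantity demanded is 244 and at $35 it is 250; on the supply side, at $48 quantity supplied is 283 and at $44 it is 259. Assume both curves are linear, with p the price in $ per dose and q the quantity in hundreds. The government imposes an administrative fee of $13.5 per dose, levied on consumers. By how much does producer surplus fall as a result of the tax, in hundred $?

Producer surplus falls by $996.75 hundred.

Demand slope: (250 − 244)/(35 − 37) = -3, so qd = 355 − 3p.
Supply slope: (259 − 283)/(44 − 48) = 6, so qs = 6p − 5.
Before the tax: set 355 − 3p = 6p − 5 → p* = $40, q* = 235.
With the tax collected from consumers, demand (in seller-price terms) shifts: qd = 355 − 3(p + 13.5).
Solving gives q = 208 with consumers paying $49 and sellers receiving $35.5 (the $13.5 wedge).
ΔPS is the trapezoid between Q = 208 and Q = 235 of height $4.5: ½ · (235 + 208) · 4.5 = $996.75.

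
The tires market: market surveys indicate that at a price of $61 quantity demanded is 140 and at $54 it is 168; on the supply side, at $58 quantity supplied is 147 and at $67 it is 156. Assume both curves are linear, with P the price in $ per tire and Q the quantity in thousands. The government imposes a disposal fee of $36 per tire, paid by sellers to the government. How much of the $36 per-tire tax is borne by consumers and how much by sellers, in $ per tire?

Consumers bear $7.2 per tire; sellers bear $28.8 per tire.

Demand slope: (168 − 140)/(54 − 61) = -4, so Qd = 384 − 4P.
Supply slope: (156 − 147)/(67 − 58) = 1, so Qs = P + 89.
Without the tax, 384 − 4P = P + 89 gives 5P = 295, so P* = $59 and Q* = 148.
With the tax collected from sellers, supply shifts: Qs = (P − 36) + 89.
New equilibrium: consumers pay $66.2, sellers receive $30.2, Q = 119.2. (Wedge: Pb − Ps = 36.)
Burden on consumers: $7.2; on sellers: $28.8. (They sum to $36.)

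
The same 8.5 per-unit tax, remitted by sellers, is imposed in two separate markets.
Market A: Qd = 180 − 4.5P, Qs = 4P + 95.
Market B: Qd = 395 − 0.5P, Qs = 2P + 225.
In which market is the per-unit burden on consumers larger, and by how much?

Market A: pre-tax P* = 10, Q* = 135; post-tax Q = 117; per-unit burden on consumers = 4.
Market B: pre-tax P* = 68, Q* = 361; post-tax Q = 357.6; per-unit burden on consumers = 6.8.
Difference: 4 vs 6.8 → market B is larger by 2.8.

Market B, by 2.8.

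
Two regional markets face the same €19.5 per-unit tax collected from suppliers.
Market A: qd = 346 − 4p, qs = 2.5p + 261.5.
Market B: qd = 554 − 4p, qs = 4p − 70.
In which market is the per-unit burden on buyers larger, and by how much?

Market B, by €2.25.

Market A: pre-tax p* = €13, q* = 294; post-tax q = 264; per-unit burden on buyers = €7.5.
Market B: pre-tax p* = €78, q* = 242; post-tax q = 203; per-unit burden on buyers = €9.75.
Difference: €7.5 vs €9.75 → market B is larger by €2.25.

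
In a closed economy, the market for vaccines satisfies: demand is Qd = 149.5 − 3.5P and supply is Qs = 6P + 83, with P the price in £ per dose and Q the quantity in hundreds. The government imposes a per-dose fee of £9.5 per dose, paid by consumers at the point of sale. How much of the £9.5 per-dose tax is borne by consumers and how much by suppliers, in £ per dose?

Consumers bear £6 per dose; suppliers bear £3.5 per dose.

Without the tax, 149.5 − 3.5P = 6P + 83 gives 9.5P = 66.5, so P* = £7 and Q* = 125.
With the tax collected from consumers, demand (in seller-price terms) shifts: Qd = 149.5 − 3.5(P + 9.5).
New equilibrium: consumers pay £13, suppliers receive £3.5, Q = 104. (Wedge: Pb − Ps = 9.5.)
Burden on consumers: £6; on suppliers: £3.5. (They sum to £9.5.)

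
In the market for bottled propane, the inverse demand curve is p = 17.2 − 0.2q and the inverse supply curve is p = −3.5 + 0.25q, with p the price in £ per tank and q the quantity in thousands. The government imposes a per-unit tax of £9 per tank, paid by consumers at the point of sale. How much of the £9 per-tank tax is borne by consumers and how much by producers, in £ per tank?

Consumers bear £4 per tank; producers bear £5 per tank.

Inverting to q(p) form: qd = 86 − 5p; qs = 4p + 14.
Before the tax: set 86 − 5p = 4p + 14 → p* = £8, q* = 46.
With the tax collected from consumers, demand (in seller-price terms) shifts: qd = 86 − 5(p + 9).
New equilibrium: consumers pay £12, producers receive £3, q = 26. (Wedge: pb − ps = 9.)
Burden on consumers: £4; on producers: £5. (They sum to £9.)
The less price-elastic side of the market bears the larger share of a per-unit tax.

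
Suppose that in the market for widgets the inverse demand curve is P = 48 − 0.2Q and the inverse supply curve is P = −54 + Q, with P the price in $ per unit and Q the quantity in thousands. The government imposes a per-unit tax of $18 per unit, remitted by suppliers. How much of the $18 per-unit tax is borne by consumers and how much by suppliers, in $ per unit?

Rewrite in direct form: Qd = 240 − 5P and Qs = P + 54.
Before the tax: set 240 − 5P = P + 54 → P* = $31, Q* = 85.
With the tax collected from suppliers, supply shifts: Qs = (P − 18) + 54.
Solving gives Q = 70 with consumers paying $34 and suppliers receiving $16 (the $18 wedge).
Burden on consumers: $3; on suppliers: $15. (They sum to $18.)

Consumers bear $3 per unit; suppliers bear $15 per unit.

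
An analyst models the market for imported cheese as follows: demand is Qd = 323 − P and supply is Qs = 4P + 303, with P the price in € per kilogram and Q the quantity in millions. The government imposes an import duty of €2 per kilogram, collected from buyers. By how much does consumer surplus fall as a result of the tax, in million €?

Without the tax, 323 − P = 4P + 303 gives 5P = 20, so P* = €4 and Q* = 319.
With the tax collected from buyers, demand (in seller-price terms) shifts: Qd = 323 − (P + 2).
New equilibrium: buyers pay €5.6, producers receive €3.6, Q = 317.4. (Wedge: Pb − Ps = 2.)
ΔCS is the trapezoid between Q = 317.4 and Q = 319 of height €1.6: ½ · (319 + 317.4) · 1.6 = €509.12.

Consumer surplus falls by €509.12 million.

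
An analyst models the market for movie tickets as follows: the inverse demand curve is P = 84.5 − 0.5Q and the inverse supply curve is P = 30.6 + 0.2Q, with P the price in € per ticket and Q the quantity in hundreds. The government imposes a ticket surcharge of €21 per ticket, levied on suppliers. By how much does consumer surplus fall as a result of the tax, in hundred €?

Rewrite in direct form: Qd = 169 − 2P and Qs = 5P − 153.
Without the tax, 169 − 2P = 5P − 153 gives 7P = 322, so P* = €46 and Q* = 77.
With the tax collected from suppliers, supply shifts: Qs = 5(P − 21) − 153.
New equilibrium: consumers pay €61, suppliers receive €40, Q = 47. (Wedge: Pb − Ps = 21.)
ΔCS is the trapezoid between Q = 47 and Q = 77 of height €15: ½ · (77 + 47) · 15 = €930.

Consumer surplus falls by €930 hundred.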